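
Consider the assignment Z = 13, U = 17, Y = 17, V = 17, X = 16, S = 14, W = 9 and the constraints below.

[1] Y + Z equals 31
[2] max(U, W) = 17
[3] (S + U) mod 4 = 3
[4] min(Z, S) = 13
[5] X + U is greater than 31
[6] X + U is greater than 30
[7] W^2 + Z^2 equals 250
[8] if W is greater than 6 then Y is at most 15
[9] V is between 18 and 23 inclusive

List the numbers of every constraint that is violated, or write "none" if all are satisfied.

[1] Y + Z = 17 + 13 = 30, not 31 — violated.
[2] max(17, 9) = 17 — satisfied.
[3] S + U = 31; 31 mod 4 = 3 — satisfied.
[4] min(13, 14) = 13 — satisfied.
[5] X + U = 16 + 17 = 33; 33 > 31 — satisfied.
[6] X + U = 16 + 17 = 33; 33 > 30 — satisfied.
[7] W^2 + Z^2 = 9^2 + 13^2 = 81 + 169 = 250 — satisfied.
[8] W = 9 > 6, so we need Y ≤ 15; but Y = 17 > 15 — violated.
[9] V = 17 is outside [18, 23] — violated.

Constraints 1, 8, 9 do not hold.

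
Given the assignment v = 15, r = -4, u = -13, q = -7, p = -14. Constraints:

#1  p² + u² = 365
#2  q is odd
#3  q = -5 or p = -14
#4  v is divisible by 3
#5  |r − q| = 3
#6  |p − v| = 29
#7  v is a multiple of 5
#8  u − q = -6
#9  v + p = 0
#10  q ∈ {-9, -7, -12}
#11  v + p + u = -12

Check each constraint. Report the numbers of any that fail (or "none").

Constraint 9 is violated.

#1 p² + u² = (-14)² + (-13)² = 196 + 169 = 365 — holds.
#2 q = -7 is odd — holds.
#3 q = -7 ≠ -5, but p = -14 = -14 (second disjunct) — holds.
#4 15 / 3 = 5, so 3 divides 15 — holds.
#5 |-4 − (-7)| = 3 — holds.
#6 |-14 − 15| = 29 — holds.
#7 15 / 5 = 3, so 5 divides 15 — holds.
#8 u − q = -13 − (-7) = -6 — holds.
#9 v + p = 15 + (-14) = 1, not 0 — does not hold.
#10 q = -7 is in {-9, -7, -12} — holds.
#11 v + p + u = 15 + (-14) + (-13) = -12 — holds.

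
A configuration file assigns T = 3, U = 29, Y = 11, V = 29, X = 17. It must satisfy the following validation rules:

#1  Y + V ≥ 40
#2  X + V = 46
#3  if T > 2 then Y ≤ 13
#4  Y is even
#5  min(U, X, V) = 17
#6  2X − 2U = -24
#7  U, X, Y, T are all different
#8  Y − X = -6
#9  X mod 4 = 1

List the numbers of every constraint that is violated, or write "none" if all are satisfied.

Constraint 4 is violated.

#1 Y + V = 11 + 29 = 40; 40 ≥ 40 — holds.
#2 X + V = 17 + 29 = 46 — holds.
#3 T = 3 > 2, so we need Y ≤ 13; Y = 11 ≤ 13 — holds.
#4 Y = 11 is odd — fails.
#5 min(29, 17, 29) = 17 — holds.
#6 2X − 2U = 2(17) − 2(29) = -24 — holds.
#7 values 29, 17, 11, 3 are pairwise distinct — holds.
#8 Y − X = 11 − 17 = -6 — holds.
#9 17 mod 4 = 1 — holds.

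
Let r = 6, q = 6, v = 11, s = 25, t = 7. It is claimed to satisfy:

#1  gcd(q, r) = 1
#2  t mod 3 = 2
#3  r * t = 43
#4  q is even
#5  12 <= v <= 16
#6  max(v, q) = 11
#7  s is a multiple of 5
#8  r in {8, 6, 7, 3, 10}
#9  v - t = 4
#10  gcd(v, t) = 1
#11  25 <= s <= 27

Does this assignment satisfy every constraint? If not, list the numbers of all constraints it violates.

#1 gcd(6, 6) = 6, not 1  fails
#2 7 mod 3 = 1, not 2  fails
#3 r * t = 6 * 7 = 42, not 43  fails
#4 q = 6 is even  holds
#5 v = 11 is outside [12, 16]  fails
#6 max(11, 6) = 11  holds
#7 25 / 5 = 5, so 5 divides 25  holds
#8 r = 6 is in {8, 6, 7, 3, 10}  holds
#9 v - t = 11 - 7 = 4  holds
#10 gcd(11, 7) = 1  holds
#11 s = 25 lies in [25, 27]  holds

Constraints 1, 2, 3, 5 do not hold.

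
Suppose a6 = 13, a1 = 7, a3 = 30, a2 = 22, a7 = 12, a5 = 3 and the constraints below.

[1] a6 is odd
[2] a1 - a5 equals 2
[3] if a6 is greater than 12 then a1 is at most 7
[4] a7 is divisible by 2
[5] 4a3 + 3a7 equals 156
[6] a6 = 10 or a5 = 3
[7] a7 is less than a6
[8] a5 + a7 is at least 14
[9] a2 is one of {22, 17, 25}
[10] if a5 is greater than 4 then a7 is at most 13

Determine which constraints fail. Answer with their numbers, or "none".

[1] a6 = 13 is odd  true
[2] a1 - a5 = 7 - 3 = 4, not 2  false
[3] a6 = 13 > 12, so we need a1 ≤ 7; a1 = 7 ≤ 7  true
[4] 12 / 2 = 6, so 2 divides 12  true
[5] 4a3 + 3a7 = 4(30) + 3(12) = 156  true
[6] a6 = 13 ≠ 10, but a5 = 3 = 3 (second disjunct)  true
[7] a7 = 12, a6 = 13; 12 < 13  true
[8] a5 + a7 = 3 + 12 = 15; 15 ≥ 14  true
[9] a2 = 22 is in {22, 17, 25}  true
[10] a5 = 3, not > 4; antecedent false, conditional vacuously true  true

No — constraint 2 is not satisfied.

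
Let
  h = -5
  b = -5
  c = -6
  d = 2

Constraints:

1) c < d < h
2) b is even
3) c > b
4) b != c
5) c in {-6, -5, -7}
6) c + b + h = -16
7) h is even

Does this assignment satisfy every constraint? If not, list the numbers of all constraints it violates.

No — constraints 1, 2, 3, 7 are not satisfied.

1) values -6, 2, -5; d = 2 is not < h = -5 — fails.
2) b = -5 is odd — fails.
3) c = -6, b = -5; -6 ≤ -5 (want >) — fails.
4) b = -5, c = -6; distinct — holds.
5) c = -6 is in {-6, -5, -7} — holds.
6) c + b + h = -6 + (-5) + (-5) = -16 — holds.
7) h = -5 is odd — fails.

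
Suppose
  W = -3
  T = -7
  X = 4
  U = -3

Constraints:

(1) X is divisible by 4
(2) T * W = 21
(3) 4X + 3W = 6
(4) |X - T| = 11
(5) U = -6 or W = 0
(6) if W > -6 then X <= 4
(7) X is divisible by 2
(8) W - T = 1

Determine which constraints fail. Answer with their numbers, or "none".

Constraints 3, 5, and 8 are violated.

(1) 4 / 4 = 1, so 4 divides 4  holds
(2) T * W = -7 * (-3) = 21  holds
(3) 4X + 3W = 4(4) + 3(-3) = 7, not 6  fails
(4) |4 - (-7)| = 11  holds
(5) U = -3 ≠ -6 and W = -3 ≠ 0; both disjuncts false  fails
(6) W = -3 > -6, so we need X ≤ 4; X = 4 ≤ 4  holds
(7) 4 / 2 = 2, so 2 divides 4  holds
(8) W - T = -3 - (-7) = 4, not 1  fails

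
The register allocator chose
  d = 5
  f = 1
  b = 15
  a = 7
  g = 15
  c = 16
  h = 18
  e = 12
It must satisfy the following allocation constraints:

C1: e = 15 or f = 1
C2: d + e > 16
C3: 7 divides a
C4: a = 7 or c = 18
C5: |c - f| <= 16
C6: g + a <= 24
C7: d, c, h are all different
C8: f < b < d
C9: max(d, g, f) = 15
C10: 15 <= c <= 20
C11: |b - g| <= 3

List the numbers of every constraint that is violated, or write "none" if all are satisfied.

C1: e = 12 ≠ 15, but f = 1 = 1 (second disjunct) — holds.
C2: d + e = 5 + 12 = 17; 17 > 16 — holds.
C3: 7 / 7 = 1, so 7 divides 7 — holds.
C4: a = 7 = 7 (first disjunct) — holds.
C5: |16 - 1| = 15; 15 ≤ 16 — holds.
C6: g + a = 15 + 7 = 22; 22 ≤ 24 — holds.
C7: values 5, 16, 18 are pairwise distinct — holds.
C8: values 1, 15, 5; b = 15 is not < d = 5 — does not hold.
C9: max(5, 15, 1) = 15 — holds.
C10: c = 16 lies in [15, 20] — holds.
C11: |15 - 15| = 0; 0 ≤ 3 — holds.

Violated: 8.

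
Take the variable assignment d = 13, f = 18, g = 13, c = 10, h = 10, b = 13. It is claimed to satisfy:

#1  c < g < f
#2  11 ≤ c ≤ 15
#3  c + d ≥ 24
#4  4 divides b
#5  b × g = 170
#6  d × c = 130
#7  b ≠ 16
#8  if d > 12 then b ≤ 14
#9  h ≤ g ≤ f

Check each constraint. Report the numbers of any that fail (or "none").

Constraints 2, 3, 4, and 5 are violated.

#1 values 10 < 13 < 18 — OK.
#2 c = 10 is outside [11, 15] — violated.
#3 c + d = 10 + 13 = 23; 23 < 24, bound 24 not met — violated.
#4 13 = 4×3 + 1, so 4 does not divide 13 — violated.
#5 b × g = 13 × 13 = 169, not 170 — violated.
#6 d × c = 13 × 10 = 130 — OK.
#7 b = 13, and 13 ≠ 16 — OK.
#8 d = 13 > 12, so we need b ≤ 14; b = 13 ≤ 14 — OK.
#9 values 10 ≤ 13 ≤ 18 — OK.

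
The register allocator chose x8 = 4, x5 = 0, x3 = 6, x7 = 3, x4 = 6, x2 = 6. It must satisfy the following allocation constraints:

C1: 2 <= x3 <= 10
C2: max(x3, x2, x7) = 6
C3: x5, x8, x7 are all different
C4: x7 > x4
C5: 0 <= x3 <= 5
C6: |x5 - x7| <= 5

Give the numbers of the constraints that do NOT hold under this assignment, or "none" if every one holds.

C1: x3 = 6 lies in [2, 10] — OK.
C2: max(6, 6, 3) = 6 — OK.
C3: values 0, 4, 3 are pairwise distinct — OK.
C4: x7 = 3, x4 = 6; 3 ≤ 6 (want >) — violated.
C5: x3 = 6 is outside [0, 5] — violated.
C6: |0 - 3| = 3; 3 ≤ 5 — OK.

Violated: 4, 5.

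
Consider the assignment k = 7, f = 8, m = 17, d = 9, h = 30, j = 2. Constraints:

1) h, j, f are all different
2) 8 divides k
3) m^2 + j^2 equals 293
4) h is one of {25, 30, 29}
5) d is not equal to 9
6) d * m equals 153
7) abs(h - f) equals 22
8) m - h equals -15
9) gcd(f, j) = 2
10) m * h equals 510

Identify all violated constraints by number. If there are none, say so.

1) values 30, 2, 8 are pairwise distinct  ✓
2) 7 = 8*0 + 7, so 8 does not divide 7  ✗
3) m^2 + j^2 = 17^2 + 2^2 = 289 + 4 = 293  ✓
4) h = 30 is in {25, 30, 29}  ✓
5) d = 9, but 9 is required to differ  ✗
6) d * m = 9 * 17 = 153  ✓
7) abs(30 - 8) = 22  ✓
8) m - h = 17 - 30 = -13, not -15  ✗
9) gcd(8, 2) = 2  ✓
10) m * h = 17 * 30 = 510  ✓

Constraints 2, 5, 8 do not hold.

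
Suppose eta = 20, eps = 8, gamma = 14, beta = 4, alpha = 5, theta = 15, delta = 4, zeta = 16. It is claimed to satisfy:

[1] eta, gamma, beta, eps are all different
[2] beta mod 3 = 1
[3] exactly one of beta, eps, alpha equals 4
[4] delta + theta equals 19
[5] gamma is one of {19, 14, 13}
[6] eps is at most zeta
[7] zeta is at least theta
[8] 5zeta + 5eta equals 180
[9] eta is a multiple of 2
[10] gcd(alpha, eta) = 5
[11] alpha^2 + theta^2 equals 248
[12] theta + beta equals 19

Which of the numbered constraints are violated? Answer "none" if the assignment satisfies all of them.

Constraint 11 does not hold.

[1] values 20, 14, 4, 8 are pairwise distinct — holds.
[2] 4 mod 3 = 1 — holds.
[3] beta=4, eps=8, alpha=5; 1 of them equals 4 — holds.
[4] delta + theta = 4 + 15 = 19 — holds.
[5] gamma = 14 is in {19, 14, 13} — holds.
[6] eps = 8, zeta = 16; 8 ≤ 16 — holds.
[7] zeta = 16, theta = 15; 16 ≥ 15 — holds.
[8] 5zeta + 5eta = 5(16) + 5(20) = 180 — holds.
[9] 20 / 2 = 10, so 2 divides 20 — holds.
[10] gcd(5, 20) = 5 — holds.
[11] alpha^2 + theta^2 = 5^2 + 15^2 = 25 + 225 = 250, not 248 — does not hold.
[12] theta + beta = 15 + 4 = 19 — holds.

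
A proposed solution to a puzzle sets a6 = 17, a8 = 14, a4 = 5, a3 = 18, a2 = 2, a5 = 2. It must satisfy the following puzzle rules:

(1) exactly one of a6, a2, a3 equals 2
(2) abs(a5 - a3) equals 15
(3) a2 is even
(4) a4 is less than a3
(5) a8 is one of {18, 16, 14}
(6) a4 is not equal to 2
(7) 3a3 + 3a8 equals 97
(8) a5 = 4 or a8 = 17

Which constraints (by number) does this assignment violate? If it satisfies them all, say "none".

Violated: 2, 7, and 8.

(1) a6=17, a2=2, a3=18; 1 of them equals 2  yes
(2) abs(2 - 18) = 16, not 15  no
(3) a2 = 2 is even  yes
(4) a4 = 5, a3 = 18; 5 < 18  yes
(5) a8 = 14 is in {18, 16, 14}  yes
(6) a4 = 5, and 5 ≠ 2  yes
(7) 3a3 + 3a8 = 3(18) + 3(14) = 96, not 97  no
(8) a5 = 2 ≠ 4 and a8 = 14 ≠ 17; both disjuncts false  no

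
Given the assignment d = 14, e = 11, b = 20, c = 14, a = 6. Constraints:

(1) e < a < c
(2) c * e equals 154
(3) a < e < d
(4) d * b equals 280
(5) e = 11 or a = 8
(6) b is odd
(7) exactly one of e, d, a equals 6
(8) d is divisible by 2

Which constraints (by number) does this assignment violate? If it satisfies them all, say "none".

Constraints 1 and 6 are violated.

(1) values 11, 6, 14; e = 11 is not < a = 6 — does not hold.
(2) c * e = 14 * 11 = 154 — holds.
(3) values 6 < 11 < 14 — holds.
(4) d * b = 14 * 20 = 280 — holds.
(5) e = 11 = 11 (first disjunct) — holds.
(6) b = 20 is even — does not hold.
(7) e=11, d=14, a=6; 1 of them equals 6 — holds.
(8) 14 / 2 = 7, so 2 divides 14 — holds.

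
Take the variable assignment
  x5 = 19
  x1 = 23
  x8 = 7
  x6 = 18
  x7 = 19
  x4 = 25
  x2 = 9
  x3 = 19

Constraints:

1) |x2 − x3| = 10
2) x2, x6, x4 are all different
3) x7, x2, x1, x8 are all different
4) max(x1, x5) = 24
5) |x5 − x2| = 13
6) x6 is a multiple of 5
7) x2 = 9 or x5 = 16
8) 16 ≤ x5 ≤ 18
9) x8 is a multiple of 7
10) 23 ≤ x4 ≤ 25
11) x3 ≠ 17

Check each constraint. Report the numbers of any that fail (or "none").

Constraints 4, 5, 6, 8 are violated.

1) |9 − 19| = 10 — satisfied.
2) values 9, 18, 25 are pairwise distinct — satisfied.
3) values 19, 9, 23, 7 are pairwise distinct — satisfied.
4) max(23, 19) = 23, not 24 — violated.
5) |19 − 9| = 10, not 13 — violated.
6) 18 = 5×3 + 3, so 5 does not divide 18 — violated.
7) x2 = 9 = 9 (first disjunct) — satisfied.
8) x5 = 19 is outside [16, 18] — violated.
9) 7 / 7 = 1, so 7 divides 7 — satisfied.
10) x4 = 25 lies in [23, 25] — satisfied.
11) x3 = 19, and 19 ≠ 17 — satisfied.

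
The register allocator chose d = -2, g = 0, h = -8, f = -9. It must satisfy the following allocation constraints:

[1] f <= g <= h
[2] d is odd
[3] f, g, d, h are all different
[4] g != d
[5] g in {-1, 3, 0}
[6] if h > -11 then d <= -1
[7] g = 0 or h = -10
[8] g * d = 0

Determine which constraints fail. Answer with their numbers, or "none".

No — constraints 1, 2 are not satisfied.

[1] values -9, 0, -8; g = 0 is not <= h = -8 — fails.
[2] d = -2 is even — fails.
[3] values -9, 0, -2, -8 are pairwise distinct — holds.
[4] g = 0, d = -2; distinct — holds.
[5] g = 0 is in {-1, 3, 0} — holds.
[6] h = -8 > -11, so we need d ≤ -1; d = -2 ≤ -1 — holds.
[7] g = 0 = 0 (first disjunct) — holds.
[8] g * d = 0 * (-2) = 0 — holds.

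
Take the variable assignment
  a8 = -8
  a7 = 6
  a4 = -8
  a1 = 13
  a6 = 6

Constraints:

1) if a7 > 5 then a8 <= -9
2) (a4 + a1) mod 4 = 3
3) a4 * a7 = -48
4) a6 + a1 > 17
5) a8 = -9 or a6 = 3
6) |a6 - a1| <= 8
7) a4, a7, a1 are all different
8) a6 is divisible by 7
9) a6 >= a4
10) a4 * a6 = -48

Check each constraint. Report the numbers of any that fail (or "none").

Constraints 1, 2, 5, 8 are violated.

1) a7 = 6 > 5, so we need a8 ≤ -9; but a8 = -8 > -9 — fails.
2) a4 + a1 = 5; 5 mod 4 = 1, not 3 — fails.
3) a4 * a7 = -8 * 6 = -48 — holds.
4) a6 + a1 = 6 + 13 = 19; 19 > 17 — holds.
5) a8 = -8 ≠ -9 and a6 = 6 ≠ 3; both disjuncts false — fails.
6) |6 - 13| = 7; 7 ≤ 8 — holds.
7) values -8, 6, 13 are pairwise distinct — holds.
8) 6 = 7*0 + 6, so 7 does not divide 6 — fails.
9) a6 = 6, a4 = -8; 6 ≥ -8 — holds.
10) a4 * a6 = -8 * 6 = -48 — holds.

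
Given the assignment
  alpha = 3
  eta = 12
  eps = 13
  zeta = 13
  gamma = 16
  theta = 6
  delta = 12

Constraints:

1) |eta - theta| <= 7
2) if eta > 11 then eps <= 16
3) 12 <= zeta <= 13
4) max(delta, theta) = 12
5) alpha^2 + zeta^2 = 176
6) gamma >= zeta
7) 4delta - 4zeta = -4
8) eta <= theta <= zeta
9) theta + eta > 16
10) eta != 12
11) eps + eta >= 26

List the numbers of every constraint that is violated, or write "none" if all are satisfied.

1) |12 - 6| = 6; 6 ≤ 7  ✔
2) eta = 12 > 11, so we need eps ≤ 16; eps = 13 ≤ 16  ✔
3) zeta = 13 lies in [12, 13]  ✔
4) max(12, 6) = 12  ✔
5) alpha^2 + zeta^2 = 3^2 + 13^2 = 9 + 169 = 178, not 176  ✘
6) gamma = 16, zeta = 13; 16 ≥ 13  ✔
7) 4delta - 4zeta = 4(12) - 4(13) = -4  ✔
8) values 12, 6, 13; eta = 12 is not <= theta = 6  ✘
9) theta + eta = 6 + 12 = 18; 18 > 16  ✔
10) eta = 12, but 12 is required to differ  ✘
11) eps + eta = 13 + 12 = 25; 25 < 26, bound 26 not met  ✘

No — constraints 5, 8, 10, 11 are not satisfied.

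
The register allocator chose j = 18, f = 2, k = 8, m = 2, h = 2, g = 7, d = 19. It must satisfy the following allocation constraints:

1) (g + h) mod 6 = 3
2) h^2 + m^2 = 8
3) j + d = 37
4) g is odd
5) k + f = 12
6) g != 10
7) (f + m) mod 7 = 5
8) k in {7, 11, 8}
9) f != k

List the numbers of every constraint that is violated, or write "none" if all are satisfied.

1) g + h = 9; 9 mod 6 = 3 — holds.
2) h^2 + m^2 = 2^2 + 2^2 = 4 + 4 = 8 — holds.
3) j + d = 18 + 19 = 37 — holds.
4) g = 7 is odd — holds.
5) k + f = 8 + 2 = 10, not 12 — does not hold.
6) g = 7, and 7 ≠ 10 — holds.
7) f + m = 4; 4 mod 7 = 4, not 5 — does not hold.
8) k = 8 is in {7, 11, 8} — holds.
9) f = 2, k = 8; distinct — holds.

No — constraints 5 and 7 are not satisfied.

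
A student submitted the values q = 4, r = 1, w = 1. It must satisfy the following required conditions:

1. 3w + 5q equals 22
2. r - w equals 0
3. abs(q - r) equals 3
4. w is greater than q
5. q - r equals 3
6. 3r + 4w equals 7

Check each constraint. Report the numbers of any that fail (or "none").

Constraints 1 and 4 are violated.

1. 3w + 5q = 3(1) + 5(4) = 23, not 22 — fails.
2. r - w = 1 - 1 = 0 — holds.
3. abs(4 - 1) = 3 — holds.
4. w = 1, q = 4; 1 ≤ 4 (want >) — fails.
5. q - r = 4 - 1 = 3 — holds.
6. 3r + 4w = 3(1) + 4(1) = 7 — holds.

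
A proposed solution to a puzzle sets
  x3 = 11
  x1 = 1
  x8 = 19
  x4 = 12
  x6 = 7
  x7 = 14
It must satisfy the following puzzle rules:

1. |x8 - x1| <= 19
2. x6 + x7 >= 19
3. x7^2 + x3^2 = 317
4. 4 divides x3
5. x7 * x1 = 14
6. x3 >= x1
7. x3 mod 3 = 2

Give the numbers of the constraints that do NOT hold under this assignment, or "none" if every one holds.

1. |19 - 1| = 18; 18 ≤ 19 — holds.
2. x6 + x7 = 7 + 14 = 21; 21 ≥ 19 — holds.
3. x7^2 + x3^2 = 14^2 + 11^2 = 196 + 121 = 317 — holds.
4. 11 = 4*2 + 3, so 4 does not divide 11 — does not hold.
5. x7 * x1 = 14 * 1 = 14 — holds.
6. x3 = 11, x1 = 1; 11 ≥ 1 — holds.
7. 11 mod 3 = 2 — holds.

The assignment fails constraint 4.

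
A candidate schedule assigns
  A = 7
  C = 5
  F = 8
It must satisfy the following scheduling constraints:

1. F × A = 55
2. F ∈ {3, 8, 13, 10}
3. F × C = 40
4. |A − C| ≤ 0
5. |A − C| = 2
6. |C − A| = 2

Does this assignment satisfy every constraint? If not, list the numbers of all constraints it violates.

Constraints 1 and 4 do not hold.

1. F × A = 8 × 7 = 56, not 55  false
2. F = 8 is in {3, 8, 13, 10}  true
3. F × C = 8 × 5 = 40  true
4. |7 − 5| = 2; 2 > 0, exceeds bound 0  false
5. |7 − 5| = 2  true
6. |5 − 7| = 2  true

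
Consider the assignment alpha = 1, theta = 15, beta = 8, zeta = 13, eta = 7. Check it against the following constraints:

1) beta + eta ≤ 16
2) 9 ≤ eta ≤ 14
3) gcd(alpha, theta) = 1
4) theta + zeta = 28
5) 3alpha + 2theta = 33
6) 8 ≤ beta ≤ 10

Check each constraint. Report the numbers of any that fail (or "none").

1) beta + eta = 8 + 7 = 15; 15 ≤ 16 — OK.
2) eta = 7 is outside [9, 14] — violated.
3) gcd(1, 15) = 1 — OK.
4) theta + zeta = 15 + 13 = 28 — OK.
5) 3alpha + 2theta = 3(1) + 2(15) = 33 — OK.
6) beta = 8 lies in [8, 10] — OK.

Constraint 2 is violated.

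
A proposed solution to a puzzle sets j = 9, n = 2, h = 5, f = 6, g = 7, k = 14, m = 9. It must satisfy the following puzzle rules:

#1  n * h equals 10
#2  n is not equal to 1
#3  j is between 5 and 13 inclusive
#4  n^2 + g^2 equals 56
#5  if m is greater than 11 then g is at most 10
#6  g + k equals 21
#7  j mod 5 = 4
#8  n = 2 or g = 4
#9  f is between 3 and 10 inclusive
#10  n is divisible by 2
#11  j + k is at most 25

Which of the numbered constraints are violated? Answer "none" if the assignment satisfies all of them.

Violated: 4.

#1 n * h = 2 * 5 = 10 — satisfied.
#2 n = 2, and 2 ≠ 1 — satisfied.
#3 j = 9 lies in [5, 13] — satisfied.
#4 n^2 + g^2 = 2^2 + 7^2 = 4 + 49 = 53, not 56 — violated.
#5 m = 9, not > 11; antecedent false, conditional vacuously true — satisfied.
#6 g + k = 7 + 14 = 21 — satisfied.
#7 9 mod 5 = 4 — satisfied.
#8 n = 2 = 2 (first disjunct) — satisfied.
#9 f = 6 lies in [3, 10] — satisfied.
#10 2 / 2 = 1, so 2 divides 2 — satisfied.
#11 j + k = 9 + 14 = 23; 23 ≤ 25 — satisfied.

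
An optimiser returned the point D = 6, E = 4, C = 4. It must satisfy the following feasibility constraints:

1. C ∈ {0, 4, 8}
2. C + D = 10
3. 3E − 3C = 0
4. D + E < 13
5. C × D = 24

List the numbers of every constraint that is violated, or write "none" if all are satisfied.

None — every constraint holds.

1. C = 4 is in {0, 4, 8}  ✔
2. C + D = 4 + 6 = 10  ✔
3. 3E − 3C = 3(4) − 3(4) = 0  ✔
4. D + E = 6 + 4 = 10; 10 < 13  ✔
5. C × D = 4 × 6 = 24  ✔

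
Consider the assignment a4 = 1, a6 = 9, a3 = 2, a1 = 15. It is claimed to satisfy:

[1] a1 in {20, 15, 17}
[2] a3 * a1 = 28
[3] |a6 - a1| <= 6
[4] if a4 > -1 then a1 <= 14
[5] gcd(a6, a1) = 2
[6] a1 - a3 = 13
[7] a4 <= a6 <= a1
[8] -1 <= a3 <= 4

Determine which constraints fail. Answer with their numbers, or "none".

Violated: 2, 4, and 5.

[1] a1 = 15 is in {20, 15, 17} — OK.
[2] a3 * a1 = 2 * 15 = 30, not 28 — violated.
[3] |9 - 15| = 6; 6 ≤ 6 — OK.
[4] a4 = 1 > -1, so we need a1 ≤ 14; but a1 = 15 > 14 — violated.
[5] gcd(9, 15) = 3, not 2 — violated.
[6] a1 - a3 = 15 - 2 = 13 — OK.
[7] values 1 <= 9 <= 15 — OK.
[8] a3 = 2 lies in [-1, 4] — OK.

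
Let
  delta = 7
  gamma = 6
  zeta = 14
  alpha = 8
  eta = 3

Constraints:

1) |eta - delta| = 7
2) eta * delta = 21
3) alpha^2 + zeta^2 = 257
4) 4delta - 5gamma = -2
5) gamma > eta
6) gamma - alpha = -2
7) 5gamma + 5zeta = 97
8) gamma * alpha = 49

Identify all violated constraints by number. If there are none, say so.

The assignment fails constraints 1, 3, 7, 8.

1) |3 - 7| = 4, not 7 — violated.
2) eta * delta = 3 * 7 = 21 — satisfied.
3) alpha^2 + zeta^2 = 8^2 + 14^2 = 64 + 196 = 260, not 257 — violated.
4) 4delta - 5gamma = 4(7) - 5(6) = -2 — satisfied.
5) gamma = 6, eta = 3; 6 > 3 — satisfied.
6) gamma - alpha = 6 - 8 = -2 — satisfied.
7) 5gamma + 5zeta = 5(6) + 5(14) = 100, not 97 — violated.
8) gamma * alpha = 6 * 8 = 48, not 49 — violated.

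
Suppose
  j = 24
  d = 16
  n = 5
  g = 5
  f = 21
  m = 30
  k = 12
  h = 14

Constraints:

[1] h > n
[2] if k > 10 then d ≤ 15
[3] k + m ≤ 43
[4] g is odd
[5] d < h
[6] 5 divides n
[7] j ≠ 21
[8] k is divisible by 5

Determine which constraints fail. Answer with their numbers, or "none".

No — constraints 2, 5, 8 are not satisfied.

[1] h = 14, n = 5; 14 > 5  ✓
[2] k = 12 > 10, so we need d ≤ 15; but d = 16 > 15  ✗
[3] k + m = 12 + 30 = 42; 42 ≤ 43  ✓
[4] g = 5 is odd  ✓
[5] d = 16, h = 14; 16 ≥ 14 (want <)  ✗
[6] 5 / 5 = 1, so 5 divides 5  ✓
[7] j = 24, and 24 ≠ 21  ✓
[8] 12 = 5×2 + 2, so 5 does not divide 12  ✗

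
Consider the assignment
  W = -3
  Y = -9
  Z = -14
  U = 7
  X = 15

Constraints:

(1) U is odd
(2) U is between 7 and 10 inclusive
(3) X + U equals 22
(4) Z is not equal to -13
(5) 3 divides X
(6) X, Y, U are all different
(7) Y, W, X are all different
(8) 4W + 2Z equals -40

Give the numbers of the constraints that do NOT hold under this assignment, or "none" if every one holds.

(1) U = 7 is odd — OK.
(2) U = 7 lies in [7, 10] — OK.
(3) X + U = 15 + 7 = 22 — OK.
(4) Z = -14, and -14 ≠ -13 — OK.
(5) 15 / 3 = 5, so 3 divides 15 — OK.
(6) values 15, -9, 7 are pairwise distinct — OK.
(7) values -9, -3, 15 are pairwise distinct — OK.
(8) 4W + 2Z = 4(-3) + 2(-14) = -40 — OK.

All constraints are satisfied.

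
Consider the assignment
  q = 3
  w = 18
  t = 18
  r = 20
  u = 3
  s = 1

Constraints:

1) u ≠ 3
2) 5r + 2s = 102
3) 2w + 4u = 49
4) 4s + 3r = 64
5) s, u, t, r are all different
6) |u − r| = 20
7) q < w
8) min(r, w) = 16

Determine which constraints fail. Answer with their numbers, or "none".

1) u = 3, but 3 is required to differ  fails
2) 5r + 2s = 5(20) + 2(1) = 102  holds
3) 2w + 4u = 2(18) + 4(3) = 48, not 49  fails
4) 4s + 3r = 4(1) + 3(20) = 64  holds
5) values 1, 3, 18, 20 are pairwise distinct  holds
6) |3 − 20| = 17, not 20  fails
7) q = 3, w = 18; 3 < 18  holds
8) min(20, 18) = 18, not 16  fails

Violated: 1, 3, 6, 8.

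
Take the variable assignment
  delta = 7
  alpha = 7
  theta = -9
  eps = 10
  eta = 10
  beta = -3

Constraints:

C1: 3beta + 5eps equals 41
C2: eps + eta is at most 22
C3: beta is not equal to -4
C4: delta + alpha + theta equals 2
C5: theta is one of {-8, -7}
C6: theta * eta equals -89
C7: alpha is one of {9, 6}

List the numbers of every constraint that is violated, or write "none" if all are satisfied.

C1: 3beta + 5eps = 3(-3) + 5(10) = 41 — holds.
C2: eps + eta = 10 + 10 = 20; 20 ≤ 22 — holds.
C3: beta = -3, and -3 ≠ -4 — holds.
C4: delta + alpha + theta = 7 + 7 + (-9) = 5, not 2 — fails.
C5: theta = -9 is not in {-8, -7} — fails.
C6: theta * eta = -9 * 10 = -90, not -89 — fails.
C7: alpha = 7 is not in {9, 6} — fails.

Constraints 4, 5, 6, and 7 are violated.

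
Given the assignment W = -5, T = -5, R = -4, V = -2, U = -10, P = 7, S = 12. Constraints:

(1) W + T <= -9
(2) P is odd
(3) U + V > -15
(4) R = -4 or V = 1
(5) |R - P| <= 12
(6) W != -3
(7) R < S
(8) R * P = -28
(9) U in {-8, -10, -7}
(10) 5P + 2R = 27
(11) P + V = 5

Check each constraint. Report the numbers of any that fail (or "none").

(1) W + T = -5 + (-5) = -10; -10 ≤ -9  ✓
(2) P = 7 is odd  ✓
(3) U + V = -10 + (-2) = -12; -12 > -15  ✓
(4) R = -4 = -4 (first disjunct)  ✓
(5) |-4 - 7| = 11; 11 ≤ 12  ✓
(6) W = -5, and -5 ≠ -3  ✓
(7) R = -4, S = 12; -4 < 12  ✓
(8) R * P = -4 * 7 = -28  ✓
(9) U = -10 is in {-8, -10, -7}  ✓
(10) 5P + 2R = 5(7) + 2(-4) = 27  ✓
(11) P + V = 7 + (-2) = 5  ✓

None — every constraint holds.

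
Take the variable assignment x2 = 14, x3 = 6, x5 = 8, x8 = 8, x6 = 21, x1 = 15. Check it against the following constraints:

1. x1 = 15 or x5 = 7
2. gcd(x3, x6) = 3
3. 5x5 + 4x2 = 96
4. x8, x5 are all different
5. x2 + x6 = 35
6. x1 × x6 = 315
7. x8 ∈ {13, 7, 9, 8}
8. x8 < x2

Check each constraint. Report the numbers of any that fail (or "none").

Constraint 4 is violated.

1. x1 = 15 = 15 (first disjunct) — satisfied.
2. gcd(6, 21) = 3 — satisfied.
3. 5x5 + 4x2 = 5(8) + 4(14) = 96 — satisfied.
4. x8 = x5 = 8, not all different — violated.
5. x2 + x6 = 14 + 21 = 35 — satisfied.
6. x1 × x6 = 15 × 21 = 315 — satisfied.
7. x8 = 8 is in {13, 7, 9, 8} — satisfied.
8. x8 = 8, x2 = 14; 8 < 14 — satisfied.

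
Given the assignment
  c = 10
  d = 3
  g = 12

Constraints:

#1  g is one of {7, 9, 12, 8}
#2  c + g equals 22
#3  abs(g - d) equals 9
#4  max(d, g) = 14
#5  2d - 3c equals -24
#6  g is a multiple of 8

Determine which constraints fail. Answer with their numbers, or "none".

The assignment fails constraints 4 and 6.

#1 g = 12 is in {7, 9, 12, 8} — OK.
#2 c + g = 10 + 12 = 22 — OK.
#3 abs(12 - 3) = 9 — OK.
#4 max(3, 12) = 12, not 14 — violated.
#5 2d - 3c = 2(3) - 3(10) = -24 — OK.
#6 12 = 8*1 + 4, so 8 does not divide 12 — violated.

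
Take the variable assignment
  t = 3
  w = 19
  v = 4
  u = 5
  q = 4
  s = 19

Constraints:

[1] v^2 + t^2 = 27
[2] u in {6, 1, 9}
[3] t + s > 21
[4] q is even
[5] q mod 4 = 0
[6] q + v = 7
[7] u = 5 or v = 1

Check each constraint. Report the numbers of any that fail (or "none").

Violated: 1, 2, and 6.

[1] v^2 + t^2 = 4^2 + 3^2 = 16 + 9 = 25, not 27 — does not hold.
[2] u = 5 is not in {6, 1, 9} — does not hold.
[3] t + s = 3 + 19 = 22; 22 > 21 — holds.
[4] q = 4 is even — holds.
[5] 4 mod 4 = 0 — holds.
[6] q + v = 4 + 4 = 8, not 7 — does not hold.
[7] u = 5 = 5 (first disjunct) — holds.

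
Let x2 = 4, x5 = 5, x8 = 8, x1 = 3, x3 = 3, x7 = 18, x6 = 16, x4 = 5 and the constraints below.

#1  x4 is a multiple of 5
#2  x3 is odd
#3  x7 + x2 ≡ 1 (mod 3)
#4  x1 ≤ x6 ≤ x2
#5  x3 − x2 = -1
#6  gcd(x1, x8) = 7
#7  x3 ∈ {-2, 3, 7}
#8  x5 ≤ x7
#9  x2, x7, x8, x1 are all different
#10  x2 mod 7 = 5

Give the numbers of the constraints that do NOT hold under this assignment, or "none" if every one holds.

#1 5 / 5 = 1, so 5 divides 5 — satisfied.
#2 x3 = 3 is odd — satisfied.
#3 x7 + x2 = 22; 22 mod 3 = 1 — satisfied.
#4 values 3, 16, 4; x6 = 16 is not ≤ x2 = 4 — violated.
#5 x3 − x2 = 3 − 4 = -1 — satisfied.
#6 gcd(3, 8) = 1, not 7 — violated.
#7 x3 = 3 is in {-2, 3, 7} — satisfied.
#8 x5 = 5, x7 = 18; 5 ≤ 18 — satisfied.
#9 values 4, 18, 8, 3 are pairwise distinct — satisfied.
#10 4 mod 7 = 4, not 5 — violated.

The assignment fails constraints 4, 6, 10.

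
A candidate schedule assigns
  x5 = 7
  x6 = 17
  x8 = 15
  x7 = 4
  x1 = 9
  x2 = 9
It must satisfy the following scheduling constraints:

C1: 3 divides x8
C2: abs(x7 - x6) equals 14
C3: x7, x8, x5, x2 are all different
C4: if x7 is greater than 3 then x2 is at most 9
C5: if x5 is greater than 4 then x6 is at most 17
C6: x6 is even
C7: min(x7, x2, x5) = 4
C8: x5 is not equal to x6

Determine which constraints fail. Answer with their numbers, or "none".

The assignment fails constraints 2 and 6.

C1: 15 / 3 = 5, so 3 divides 15  ✔
C2: abs(4 - 17) = 13, not 14  ✘
C3: values 4, 15, 7, 9 are pairwise distinct  ✔
C4: x7 = 4 > 3, so we need x2 ≤ 9; x2 = 9 ≤ 9  ✔
C5: x5 = 7 > 4, so we need x6 ≤ 17; x6 = 17 ≤ 17  ✔
C6: x6 = 17 is odd  ✘
C7: min(4, 9, 7) = 4  ✔
C8: x5 = 7, x6 = 17; distinct  ✔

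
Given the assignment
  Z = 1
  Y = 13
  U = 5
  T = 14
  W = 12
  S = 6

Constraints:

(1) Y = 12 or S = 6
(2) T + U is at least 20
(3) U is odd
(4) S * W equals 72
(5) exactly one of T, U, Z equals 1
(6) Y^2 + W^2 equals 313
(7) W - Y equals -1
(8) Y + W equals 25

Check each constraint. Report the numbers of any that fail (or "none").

(1) Y = 13 ≠ 12, but S = 6 = 6 (second disjunct) — holds.
(2) T + U = 14 + 5 = 19; 19 < 20, bound 20 not met — fails.
(3) U = 5 is odd — holds.
(4) S * W = 6 * 12 = 72 — holds.
(5) T=14, U=5, Z=1; 1 of them equals 1 — holds.
(6) Y^2 + W^2 = 13^2 + 12^2 = 169 + 144 = 313 — holds.
(7) W - Y = 12 - 13 = -1 — holds.
(8) Y + W = 13 + 12 = 25 — holds.

The assignment fails constraint 2.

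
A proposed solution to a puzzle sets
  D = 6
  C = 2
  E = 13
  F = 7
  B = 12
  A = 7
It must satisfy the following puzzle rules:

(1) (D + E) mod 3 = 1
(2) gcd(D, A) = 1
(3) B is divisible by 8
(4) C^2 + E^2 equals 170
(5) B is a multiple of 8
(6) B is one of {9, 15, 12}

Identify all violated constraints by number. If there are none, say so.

Violated: 3, 4, 5.

(1) D + E = 19; 19 mod 3 = 1 — holds.
(2) gcd(6, 7) = 1 — holds.
(3) 12 = 8*1 + 4, so 8 does not divide 12 — fails.
(4) C^2 + E^2 = 2^2 + 13^2 = 4 + 169 = 173, not 170 — fails.
(5) 12 = 8*1 + 4, so 8 does not divide 12 — fails.
(6) B = 12 is in {9, 15, 12} — holds.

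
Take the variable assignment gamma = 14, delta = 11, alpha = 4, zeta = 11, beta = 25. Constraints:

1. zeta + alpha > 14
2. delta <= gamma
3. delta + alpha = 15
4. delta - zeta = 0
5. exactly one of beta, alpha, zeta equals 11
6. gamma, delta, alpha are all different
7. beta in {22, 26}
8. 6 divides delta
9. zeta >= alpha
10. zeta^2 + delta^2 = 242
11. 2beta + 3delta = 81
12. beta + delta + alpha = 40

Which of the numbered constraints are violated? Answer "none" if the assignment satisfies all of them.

1. zeta + alpha = 11 + 4 = 15; 15 > 14  holds
2. delta = 11, gamma = 14; 11 ≤ 14  holds
3. delta + alpha = 11 + 4 = 15  holds
4. delta - zeta = 11 - 11 = 0  holds
5. beta=25, alpha=4, zeta=11; 1 of them equals 11  holds
6. values 14, 11, 4 are pairwise distinct  holds
7. beta = 25 is not in {22, 26}  fails
8. 11 = 6*1 + 5, so 6 does not divide 11  fails
9. zeta = 11, alpha = 4; 11 ≥ 4  holds
10. zeta^2 + delta^2 = 11^2 + 11^2 = 121 + 121 = 242  holds
11. 2beta + 3delta = 2(25) + 3(11) = 83, not 81  fails
12. beta + delta + alpha = 25 + 11 + 4 = 40  holds

The assignment fails constraints 7, 8, and 11.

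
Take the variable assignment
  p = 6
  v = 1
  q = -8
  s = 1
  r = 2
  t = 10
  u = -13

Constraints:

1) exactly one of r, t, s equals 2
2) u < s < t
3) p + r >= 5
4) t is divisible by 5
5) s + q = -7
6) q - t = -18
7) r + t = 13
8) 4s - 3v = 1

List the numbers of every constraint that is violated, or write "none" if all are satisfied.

Constraint 7 is violated.

1) r=2, t=10, s=1; 1 of them equals 2 — OK.
2) values -13 < 1 < 10 — OK.
3) p + r = 6 + 2 = 8; 8 ≥ 5 — OK.
4) 10 / 5 = 2, so 5 divides 10 — OK.
5) s + q = 1 + (-8) = -7 — OK.
6) q - t = -8 - 10 = -18 — OK.
7) r + t = 2 + 10 = 12, not 13 — violated.
8) 4s - 3v = 4(1) - 3(1) = 1 — OK.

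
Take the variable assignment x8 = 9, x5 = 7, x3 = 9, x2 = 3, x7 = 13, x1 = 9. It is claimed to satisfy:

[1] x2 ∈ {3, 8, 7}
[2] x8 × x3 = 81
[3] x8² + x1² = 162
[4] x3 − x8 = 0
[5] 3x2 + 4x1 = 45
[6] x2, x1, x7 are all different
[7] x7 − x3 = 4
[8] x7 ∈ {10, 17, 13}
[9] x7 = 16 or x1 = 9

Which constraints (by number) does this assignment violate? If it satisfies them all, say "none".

No violations.

[1] x2 = 3 is in {3, 8, 7} — satisfied.
[2] x8 × x3 = 9 × 9 = 81 — satisfied.
[3] x8² + x1² = 9² + 9² = 81 + 81 = 162 — satisfied.
[4] x3 − x8 = 9 − 9 = 0 — satisfied.
[5] 3x2 + 4x1 = 3(3) + 4(9) = 45 — satisfied.
[6] values 3, 9, 13 are pairwise distinct — satisfied.
[7] x7 − x3 = 13 − 9 = 4 — satisfied.
[8] x7 = 13 is in {10, 17, 13} — satisfied.
[9] x7 = 13 ≠ 16, but x1 = 9 = 9 (second disjunct) — satisfied.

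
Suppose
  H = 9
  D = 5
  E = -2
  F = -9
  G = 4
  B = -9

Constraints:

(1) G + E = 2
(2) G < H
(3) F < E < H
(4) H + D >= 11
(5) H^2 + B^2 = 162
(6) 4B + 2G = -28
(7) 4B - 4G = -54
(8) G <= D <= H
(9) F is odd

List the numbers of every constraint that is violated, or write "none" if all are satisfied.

(1) G + E = 4 + (-2) = 2 — OK.
(2) G = 4, H = 9; 4 < 9 — OK.
(3) values -9 < -2 < 9 — OK.
(4) H + D = 9 + 5 = 14; 14 ≥ 11 — OK.
(5) H^2 + B^2 = 9^2 + (-9)^2 = 81 + 81 = 162 — OK.
(6) 4B + 2G = 4(-9) + 2(4) = -28 — OK.
(7) 4B - 4G = 4(-9) - 4(4) = -52, not -54 — violated.
(8) values 4 <= 5 <= 9 — OK.
(9) F = -9 is odd — OK.

No — constraint 7 is not satisfied.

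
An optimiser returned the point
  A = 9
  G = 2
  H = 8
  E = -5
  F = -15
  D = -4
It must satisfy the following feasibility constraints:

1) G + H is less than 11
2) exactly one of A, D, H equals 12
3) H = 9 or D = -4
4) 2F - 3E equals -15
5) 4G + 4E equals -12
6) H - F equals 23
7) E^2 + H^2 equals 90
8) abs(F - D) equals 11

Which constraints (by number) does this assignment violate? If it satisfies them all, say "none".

1) G + H = 2 + 8 = 10; 10 < 11  true
2) A=9, D=-4, H=8; 0 of them equal 12, not exactly one  false
3) H = 8 ≠ 9, but D = -4 = -4 (second disjunct)  true
4) 2F - 3E = 2(-15) - 3(-5) = -15  true
5) 4G + 4E = 4(2) + 4(-5) = -12  true
6) H - F = 8 - (-15) = 23  true
7) E^2 + H^2 = (-5)^2 + 8^2 = 25 + 64 = 89, not 90  false
8) abs(-15 - (-4)) = 11  true

Violated: 2, 7.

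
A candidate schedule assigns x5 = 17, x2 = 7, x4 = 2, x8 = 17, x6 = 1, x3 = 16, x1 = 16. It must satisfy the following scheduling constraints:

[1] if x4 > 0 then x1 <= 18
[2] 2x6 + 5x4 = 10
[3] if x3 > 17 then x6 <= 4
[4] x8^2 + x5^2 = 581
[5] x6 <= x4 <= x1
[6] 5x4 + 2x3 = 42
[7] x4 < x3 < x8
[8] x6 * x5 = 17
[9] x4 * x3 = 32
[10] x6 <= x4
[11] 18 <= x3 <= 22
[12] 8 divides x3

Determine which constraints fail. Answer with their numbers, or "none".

[1] x4 = 2 > 0, so we need x1 ≤ 18; x1 = 16 ≤ 18  true
[2] 2x6 + 5x4 = 2(1) + 5(2) = 12, not 10  false
[3] x3 = 16, not > 17; antecedent false, conditional vacuously true  true
[4] x8^2 + x5^2 = 17^2 + 17^2 = 289 + 289 = 578, not 581  false
[5] values 1 <= 2 <= 16  true
[6] 5x4 + 2x3 = 5(2) + 2(16) = 42  true
[7] values 2 < 16 < 17  true
[8] x6 * x5 = 1 * 17 = 17  true
[9] x4 * x3 = 2 * 16 = 32  true
[10] x6 = 1, x4 = 2; 1 ≤ 2  true
[11] x3 = 16 is outside [18, 22]  false
[12] 16 / 8 = 2, so 8 divides 16  true

No — constraints 2, 4, 11 are not satisfied.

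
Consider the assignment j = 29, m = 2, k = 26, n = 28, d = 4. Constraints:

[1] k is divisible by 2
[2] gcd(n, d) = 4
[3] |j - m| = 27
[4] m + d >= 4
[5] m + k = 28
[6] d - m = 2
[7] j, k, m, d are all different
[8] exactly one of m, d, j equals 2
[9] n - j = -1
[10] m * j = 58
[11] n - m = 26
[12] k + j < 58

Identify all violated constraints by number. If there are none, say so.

The assignment satisfies every constraint.

[1] 26 / 2 = 13, so 2 divides 26  yes
[2] gcd(28, 4) = 4  yes
[3] |29 - 2| = 27  yes
[4] m + d = 2 + 4 = 6; 6 ≥ 4  yes
[5] m + k = 2 + 26 = 28  yes
[6] d - m = 4 - 2 = 2  yes
[7] values 29, 26, 2, 4 are pairwise distinct  yes
[8] m=2, d=4, j=29; 1 of them equals 2  yes
[9] n - j = 28 - 29 = -1  yes
[10] m * j = 2 * 29 = 58  yes
[11] n - m = 28 - 2 = 26  yes
[12] k + j = 26 + 29 = 55; 55 < 58  yes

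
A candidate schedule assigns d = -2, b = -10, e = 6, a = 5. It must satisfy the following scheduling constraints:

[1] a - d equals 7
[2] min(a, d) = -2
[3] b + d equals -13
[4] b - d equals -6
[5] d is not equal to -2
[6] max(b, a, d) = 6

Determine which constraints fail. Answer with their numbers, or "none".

[1] a - d = 5 - (-2) = 7  OK
[2] min(5, -2) = -2  OK
[3] b + d = -10 + (-2) = -12, not -13  FAIL
[4] b - d = -10 - (-2) = -8, not -6  FAIL
[5] d = -2, but -2 is required to differ  FAIL
[6] max(-10, 5, -2) = 5, not 6  FAIL

Constraints 3, 4, 5, and 6 do not hold.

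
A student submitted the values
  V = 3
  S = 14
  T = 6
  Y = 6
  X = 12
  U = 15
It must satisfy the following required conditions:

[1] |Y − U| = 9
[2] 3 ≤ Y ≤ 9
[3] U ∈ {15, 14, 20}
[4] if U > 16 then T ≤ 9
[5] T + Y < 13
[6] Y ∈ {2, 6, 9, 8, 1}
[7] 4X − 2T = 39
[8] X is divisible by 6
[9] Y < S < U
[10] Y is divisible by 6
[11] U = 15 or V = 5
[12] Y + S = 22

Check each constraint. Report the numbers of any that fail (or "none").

[1] |6 − 15| = 9 — holds.
[2] Y = 6 lies in [3, 9] — holds.
[3] U = 15 is in {15, 14, 20} — holds.
[4] U = 15, not > 16; antecedent false, conditional vacuously true — holds.
[5] T + Y = 6 + 6 = 12; 12 < 13 — holds.
[6] Y = 6 is in {2, 6, 9, 8, 1} — holds.
[7] 4X − 2T = 4(12) − 2(6) = 36, not 39 — does not hold.
[8] 12 / 6 = 2, so 6 divides 12 — holds.
[9] values 6 < 14 < 15 — holds.
[10] 6 / 6 = 1, so 6 divides 6 — holds.
[11] U = 15 = 15 (first disjunct) — holds.
[12] Y + S = 6 + 14 = 20, not 22 — does not hold.

Constraints 7 and 12 do not hold.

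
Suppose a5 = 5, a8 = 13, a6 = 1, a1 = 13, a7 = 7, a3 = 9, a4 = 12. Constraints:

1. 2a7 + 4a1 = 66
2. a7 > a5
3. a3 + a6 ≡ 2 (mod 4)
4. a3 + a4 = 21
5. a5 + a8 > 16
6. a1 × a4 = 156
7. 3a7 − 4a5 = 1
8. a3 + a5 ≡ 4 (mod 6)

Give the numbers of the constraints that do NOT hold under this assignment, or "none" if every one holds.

No — constraint 8 is not satisfied.

1. 2a7 + 4a1 = 2(7) + 4(13) = 66  holds
2. a7 = 7, a5 = 5; 7 > 5  holds
3. a3 + a6 = 10; 10 mod 4 = 2  holds
4. a3 + a4 = 9 + 12 = 21  holds
5. a5 + a8 = 5 + 13 = 18; 18 > 16  holds
6. a1 × a4 = 13 × 12 = 156  holds
7. 3a7 − 4a5 = 3(7) − 4(5) = 1  holds
8. a3 + a5 = 14; 14 mod 6 = 2, not 4  fails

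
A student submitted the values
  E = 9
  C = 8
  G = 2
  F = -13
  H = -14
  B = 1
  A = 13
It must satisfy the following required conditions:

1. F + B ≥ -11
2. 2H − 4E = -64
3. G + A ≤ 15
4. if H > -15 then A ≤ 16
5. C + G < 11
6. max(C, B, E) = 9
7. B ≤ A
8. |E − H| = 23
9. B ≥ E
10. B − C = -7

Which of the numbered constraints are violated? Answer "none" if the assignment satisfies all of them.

Constraints 1 and 9 do not hold.

1. F + B = -13 + 1 = -12; -12 < -11, bound -11 not met  ✘
2. 2H − 4E = 2(-14) − 4(9) = -64  ✔
3. G + A = 2 + 13 = 15; 15 ≤ 15  ✔
4. H = -14 > -15, so we need A ≤ 16; A = 13 ≤ 16  ✔
5. C + G = 8 + 2 = 10; 10 < 11  ✔
6. max(8, 1, 9) = 9  ✔
7. B = 1, A = 13; 1 ≤ 13  ✔
8. |9 − (-14)| = 23  ✔
9. B = 1, E = 9; 1 < 9 (want ≥)  ✘
10. B − C = 1 − 8 = -7  ✔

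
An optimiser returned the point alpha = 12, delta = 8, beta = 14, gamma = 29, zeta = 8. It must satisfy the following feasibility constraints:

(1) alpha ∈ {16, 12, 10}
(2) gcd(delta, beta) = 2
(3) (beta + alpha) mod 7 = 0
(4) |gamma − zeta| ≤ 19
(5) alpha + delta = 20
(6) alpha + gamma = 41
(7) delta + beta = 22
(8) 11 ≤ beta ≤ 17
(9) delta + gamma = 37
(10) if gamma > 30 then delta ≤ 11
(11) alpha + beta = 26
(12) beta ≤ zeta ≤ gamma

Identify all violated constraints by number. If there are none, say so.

The assignment fails constraints 3, 4, and 12.

(1) alpha = 12 is in {16, 12, 10} — satisfied.
(2) gcd(8, 14) = 2 — satisfied.
(3) beta + alpha = 26; 26 mod 7 = 5, not 0 — violated.
(4) |29 − 8| = 21; 21 > 19, exceeds bound 19 — violated.
(5) alpha + delta = 12 + 8 = 20 — satisfied.
(6) alpha + gamma = 12 + 29 = 41 — satisfied.
(7) delta + beta = 8 + 14 = 22 — satisfied.
(8) beta = 14 lies in [11, 17] — satisfied.
(9) delta + gamma = 8 + 29 = 37 — satisfied.
(10) gamma = 29, not > 30; antecedent false, conditional vacuously true — satisfied.
(11) alpha + beta = 12 + 14 = 26 — satisfied.
(12) values 14, 8, 29; beta = 14 is not ≤ zeta = 8 — violated.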